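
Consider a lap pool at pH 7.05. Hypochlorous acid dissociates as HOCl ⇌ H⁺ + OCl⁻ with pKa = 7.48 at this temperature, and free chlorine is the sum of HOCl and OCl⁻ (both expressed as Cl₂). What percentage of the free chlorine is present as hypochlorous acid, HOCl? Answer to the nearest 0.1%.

[OCl⁻]/[HOCl] = 10^(pH − pKa) = 10^(7.05 − 7.48) = 10^-0.43 = 0.3715.
Fraction as HOCl = 1 / (1 + 0.3715) = 0.7291.

72.9%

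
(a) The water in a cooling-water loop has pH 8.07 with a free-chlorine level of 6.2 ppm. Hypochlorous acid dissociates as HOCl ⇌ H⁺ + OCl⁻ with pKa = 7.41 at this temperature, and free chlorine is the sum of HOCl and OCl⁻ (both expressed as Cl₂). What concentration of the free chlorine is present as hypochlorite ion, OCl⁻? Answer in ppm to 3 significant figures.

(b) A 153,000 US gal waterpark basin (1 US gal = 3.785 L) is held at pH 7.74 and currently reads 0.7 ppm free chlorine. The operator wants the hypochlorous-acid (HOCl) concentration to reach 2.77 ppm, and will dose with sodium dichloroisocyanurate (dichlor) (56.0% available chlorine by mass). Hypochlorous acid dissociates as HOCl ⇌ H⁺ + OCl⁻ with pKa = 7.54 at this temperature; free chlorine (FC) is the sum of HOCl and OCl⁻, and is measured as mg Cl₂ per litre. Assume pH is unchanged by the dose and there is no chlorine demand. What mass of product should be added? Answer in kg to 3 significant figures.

(a) 5.09 ppm; (b) 6.68 kg

(a) [OCl⁻]/[HOCl] = 10^(pH − pKa) = 10^(8.07 − 7.41) = 10^0.66 = 4.571.
(a) Fraction as HOCl = 1 / (1 + 4.571) = 0.1795.
(a) OCl⁻ = (1 − 0.1795) × 6.2 ppm = 5.087 ppm.

(b) Volume: 153,000 US gal × 3.785 L/gal = 579,105 L.
(b) [OCl⁻]/[HOCl] = 10^(pH − pKa) = 10^(7.74 − 7.54) = 1.585; fraction as HOCl = 1/(1 + 1.585) = 0.3869.
(b) Free chlorine required for 2.77 ppm HOCl: 2.77 / 0.3869 = 7.16 ppm.
(b) FC to add: 7.16 − 0.7 = 6.46 mg/L as Cl₂.
(b) Cl₂ equivalent: 6.46 mg/L × 579,105 L = 3741 g.
(b) Product at 56.0% available Cl: 3741 / 0.56 = 6681 g.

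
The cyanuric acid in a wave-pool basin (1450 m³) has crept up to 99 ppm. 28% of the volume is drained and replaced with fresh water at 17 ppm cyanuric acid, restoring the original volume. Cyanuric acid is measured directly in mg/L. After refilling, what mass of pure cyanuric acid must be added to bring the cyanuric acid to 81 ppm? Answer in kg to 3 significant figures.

Volume: 1450 m³ = 1,450,000 L.
After draining 28% and refilling: 99 × 0.72 + 17 × 0.28 = 76.04 ppm.
Deficit to target: 81 − 76.04 = 4.96 mg/L.
Mass: 4.96 mg/L × 1,450,000 L = 7192 g cyanuric acid.

7.19 kg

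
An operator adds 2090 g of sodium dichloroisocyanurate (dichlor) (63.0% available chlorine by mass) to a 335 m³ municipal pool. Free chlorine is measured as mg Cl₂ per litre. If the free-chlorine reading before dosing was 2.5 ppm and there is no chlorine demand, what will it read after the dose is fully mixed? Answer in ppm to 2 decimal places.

Volume: 335 m³ = 335,000 L.
Available chlorine delivered: 2090 g × 0.63 = 1317 g as Cl₂.
Concentration rise: 1317 g / 335,000 L = 3.93 mg/L = 3.93 ppm.
Final FC: 2.5 + 3.93 = 6.43 ppm.

6.43 ppm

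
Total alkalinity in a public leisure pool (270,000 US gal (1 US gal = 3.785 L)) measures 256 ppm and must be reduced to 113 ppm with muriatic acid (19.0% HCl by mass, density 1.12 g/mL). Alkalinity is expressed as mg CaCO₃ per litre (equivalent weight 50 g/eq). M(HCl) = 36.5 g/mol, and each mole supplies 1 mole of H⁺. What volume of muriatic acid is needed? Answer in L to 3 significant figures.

Volume: 270,000 US gal × 3.785 L/gal = 1,021,950 L.
Alkalinity to neutralize: (256 − 113) = 143 mg/L as CaCO₃ × 1,021,950 L = 146,100 g as CaCO₃.
Equivalents of H⁺ required: 146,100 ÷ 50 g/eq = 2923 eq = 2923 mol HCl.
Mass of HCl: 2923 × 36.5 = 106,700 g.
Mass of 19.0% solution: 106,700 / 0.19 = 561,500 g.
Volume: 561,500 g ÷ 1.12 g/mL = 501,300 mL.

501 L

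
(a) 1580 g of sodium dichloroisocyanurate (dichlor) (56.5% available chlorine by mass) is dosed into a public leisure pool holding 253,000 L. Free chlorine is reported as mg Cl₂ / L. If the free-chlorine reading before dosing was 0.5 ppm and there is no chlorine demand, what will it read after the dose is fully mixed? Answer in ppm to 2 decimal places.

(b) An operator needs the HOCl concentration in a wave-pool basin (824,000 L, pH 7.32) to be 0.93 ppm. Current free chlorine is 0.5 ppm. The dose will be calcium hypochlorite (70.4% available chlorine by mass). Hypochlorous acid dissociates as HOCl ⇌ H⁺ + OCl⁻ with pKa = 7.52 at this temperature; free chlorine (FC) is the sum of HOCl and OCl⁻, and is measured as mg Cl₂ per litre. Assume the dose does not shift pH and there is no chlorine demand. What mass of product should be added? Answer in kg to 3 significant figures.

(a) Available chlorine delivered: 1580 g × 0.565 = 892.7 g as Cl₂.
(a) Concentration rise: 892.7 g / 253,000 L = 3.528 mg/L = 3.53 ppm.
(a) Final FC: 0.5 + 3.53 = 4.03 ppm.

(b) [OCl⁻]/[HOCl] = 10^(pH − pKa) = 10^(7.32 − 7.52) = 0.631; fraction as HOCl = 1/(1 + 0.631) = 0.6131.
(b) Free chlorine required for 0.93 ppm HOCl: 0.93 / 0.6131 = 1.517 ppm.
(b) FC to add: 1.517 − 0.5 = 1.017 mg/L as Cl₂.
(b) Cl₂ equivalent: 1.017 mg/L × 824,000 L = 837.8 g.
(b) Product at 70.4% available Cl: 837.8 / 0.704 = 1190 g.

(a) 4.03 ppm; (b) 1.19 kg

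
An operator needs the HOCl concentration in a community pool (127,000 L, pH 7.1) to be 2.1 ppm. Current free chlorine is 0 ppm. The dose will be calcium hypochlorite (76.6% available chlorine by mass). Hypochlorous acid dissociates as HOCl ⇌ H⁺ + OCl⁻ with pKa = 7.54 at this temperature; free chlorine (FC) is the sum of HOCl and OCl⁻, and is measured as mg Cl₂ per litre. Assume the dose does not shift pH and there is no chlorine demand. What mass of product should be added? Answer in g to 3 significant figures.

[OCl⁻]/[HOCl] = 10^(pH − pKa) = 10^(7.1 − 7.54) = 0.3631; fraction as HOCl = 1/(1 + 0.3631) = 0.7336.
Free chlorine required for 2.1 ppm HOCl: 2.1 / 0.7336 = 2.862 ppm.
FC to add: 2.862 − 0 = 2.862 mg/L as Cl₂.
Cl₂ equivalent: 2.862 mg/L × 127,000 L = 363.5 g.
Product at 76.6% available Cl: 363.5 / 0.766 = 474.6 g.

475 g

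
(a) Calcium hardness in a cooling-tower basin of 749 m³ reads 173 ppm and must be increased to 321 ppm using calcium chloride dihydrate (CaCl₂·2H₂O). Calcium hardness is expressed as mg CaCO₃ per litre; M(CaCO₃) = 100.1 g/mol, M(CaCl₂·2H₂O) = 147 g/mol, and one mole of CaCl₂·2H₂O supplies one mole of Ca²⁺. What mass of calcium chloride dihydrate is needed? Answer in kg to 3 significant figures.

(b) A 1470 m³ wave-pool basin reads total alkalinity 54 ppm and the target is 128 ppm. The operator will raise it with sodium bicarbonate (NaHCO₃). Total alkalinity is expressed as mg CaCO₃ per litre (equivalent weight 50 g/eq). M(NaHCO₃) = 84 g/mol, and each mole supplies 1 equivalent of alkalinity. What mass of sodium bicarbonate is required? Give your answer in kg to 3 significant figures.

(a) Volume: 749 m³ = 749,000 L.
(a) Hardness to add: (321 − 173) = 148 mg/L as CaCO₃ × 749,000 L = 110,900 g as CaCO₃.
(a) Moles of Ca²⁺ (1 mol Ca²⁺ ≡ 1 mol CaCO₃): 110,900 / 100.1 g/mol = 1107 mol.
(a) Mass of CaCl₂·2H₂O: 1107 × 147 = 162,800 g.

(b) Volume: 1470 m³ = 1,470,000 L.
(b) Alkalinity to add: (128 − 54) = 74 mg/L as CaCO₃ × 1,470,000 L = 108,800 g as CaCO₃.
(b) Equivalents: 108,800 g ÷ 50 g/eq = 2176 eq.
(b) NaHCO₃ supplies 1 eq per mole → 2176 mol.
(b) Mass: 2176 mol × 84 g/mol = 182,800 g.

(a) 163 kg; (b) 183 kg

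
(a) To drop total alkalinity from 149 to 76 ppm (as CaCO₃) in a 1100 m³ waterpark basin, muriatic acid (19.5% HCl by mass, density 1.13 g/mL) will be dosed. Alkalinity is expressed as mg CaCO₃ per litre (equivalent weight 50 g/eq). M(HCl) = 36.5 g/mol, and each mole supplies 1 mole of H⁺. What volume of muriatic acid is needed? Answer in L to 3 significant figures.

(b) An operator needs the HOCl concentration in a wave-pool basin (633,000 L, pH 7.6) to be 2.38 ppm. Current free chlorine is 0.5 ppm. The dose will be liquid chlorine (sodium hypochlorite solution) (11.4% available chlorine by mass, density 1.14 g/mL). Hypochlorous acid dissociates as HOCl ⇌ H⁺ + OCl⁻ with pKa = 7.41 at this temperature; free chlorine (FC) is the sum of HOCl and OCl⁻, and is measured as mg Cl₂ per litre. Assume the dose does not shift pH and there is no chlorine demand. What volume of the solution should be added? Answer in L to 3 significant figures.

(a) Volume: 1100 m³ = 1,100,000 L.
(a) Alkalinity to neutralize: (149 − 76) = 73 mg/L as CaCO₃ × 1,100,000 L = 80,300 g as CaCO₃.
(a) Equivalents of H⁺ required: 80,300 ÷ 50 g/eq = 1606 eq = 1606 mol HCl.
(a) Mass of HCl: 1606 × 36.5 = 58,620 g.
(a) Mass of 19.5% solution: 58,620 / 0.195 = 300,600 g.
(a) Volume: 300,600 g ÷ 1.13 g/mL = 266,000 mL.

(b) [OCl⁻]/[HOCl] = 10^(pH − pKa) = 10^(7.6 − 7.41) = 1.549; fraction as HOCl = 1/(1 + 1.549) = 0.3923.
(b) Free chlorine required for 2.38 ppm HOCl: 2.38 / 0.3923 = 6.066 ppm.
(b) FC to add: 6.066 − 0.5 = 5.566 mg/L as Cl₂.
(b) Cl₂ equivalent: 5.566 mg/L × 633,000 L = 3523 g.
(b) Product at 11.4% available Cl: 3523 / 0.114 = 30,910 g.
(b) Volume: 30,910 g ÷ 1.14 g/mL = 27,110 mL.

(a) 266 L; (b) 27.1 L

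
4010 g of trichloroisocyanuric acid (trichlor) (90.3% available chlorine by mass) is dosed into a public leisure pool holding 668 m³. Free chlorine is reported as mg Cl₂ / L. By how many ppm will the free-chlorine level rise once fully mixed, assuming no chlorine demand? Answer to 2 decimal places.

Volume: 668 m³ = 668,000 L.
Available chlorine delivered: 4010 g × 0.903 = 3621 g as Cl₂.
Concentration rise: 3621 g / 668,000 L = 5.421 mg/L = 5.42 ppm.

5.42 ppm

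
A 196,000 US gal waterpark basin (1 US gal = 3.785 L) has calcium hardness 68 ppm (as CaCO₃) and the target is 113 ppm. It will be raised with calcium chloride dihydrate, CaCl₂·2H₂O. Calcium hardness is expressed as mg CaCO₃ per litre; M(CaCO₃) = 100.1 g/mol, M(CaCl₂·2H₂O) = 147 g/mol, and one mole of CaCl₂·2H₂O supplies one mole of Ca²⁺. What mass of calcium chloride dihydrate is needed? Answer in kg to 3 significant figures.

49.0 kg

Volume: 196,000 US gal × 3.785 L/gal = 741,860 L.
Hardness to add: (113 − 68) = 45 mg/L as CaCO₃ × 741,860 L = 33,380 g as CaCO₃.
Moles of Ca²⁺ (1 mol Ca²⁺ ≡ 1 mol CaCO₃): 33,380 / 100.1 g/mol = 333.5 mol.
Mass of CaCl₂·2H₂O: 333.5 × 147 = 49,030 g.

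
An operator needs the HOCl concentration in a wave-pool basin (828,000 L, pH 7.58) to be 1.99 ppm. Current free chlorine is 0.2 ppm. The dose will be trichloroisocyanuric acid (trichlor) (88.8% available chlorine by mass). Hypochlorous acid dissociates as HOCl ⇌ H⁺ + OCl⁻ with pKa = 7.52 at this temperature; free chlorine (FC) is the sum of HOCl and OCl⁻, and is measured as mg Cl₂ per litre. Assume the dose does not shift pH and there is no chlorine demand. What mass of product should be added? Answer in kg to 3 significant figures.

3.80 kg

[OCl⁻]/[HOCl] = 10^(pH − pKa) = 10^(7.58 − 7.52) = 1.148; fraction as HOCl = 1/(1 + 1.148) = 0.4655.
Free chlorine required for 1.99 ppm HOCl: 1.99 / 0.4655 = 4.275 ppm.
FC to add: 4.275 − 0.2 = 4.075 mg/L as Cl₂.
Cl₂ equivalent: 4.075 mg/L × 828,000 L = 3374 g.
Product at 88.8% available Cl: 3374 / 0.888 = 3799 g.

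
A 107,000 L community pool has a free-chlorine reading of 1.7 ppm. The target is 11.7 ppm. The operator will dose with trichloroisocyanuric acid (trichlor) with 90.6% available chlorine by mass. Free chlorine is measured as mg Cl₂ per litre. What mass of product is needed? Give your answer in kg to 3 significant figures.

1.18 kg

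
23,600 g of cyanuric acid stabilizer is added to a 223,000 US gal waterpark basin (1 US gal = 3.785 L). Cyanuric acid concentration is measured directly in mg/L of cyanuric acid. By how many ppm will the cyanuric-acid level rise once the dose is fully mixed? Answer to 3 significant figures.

Volume: 223,000 US gal × 3.785 L/gal = 844,055 L.
Rise: 23,600 g / 844,055 L × 1000 = 27.96 mg/L.

28.0 ppm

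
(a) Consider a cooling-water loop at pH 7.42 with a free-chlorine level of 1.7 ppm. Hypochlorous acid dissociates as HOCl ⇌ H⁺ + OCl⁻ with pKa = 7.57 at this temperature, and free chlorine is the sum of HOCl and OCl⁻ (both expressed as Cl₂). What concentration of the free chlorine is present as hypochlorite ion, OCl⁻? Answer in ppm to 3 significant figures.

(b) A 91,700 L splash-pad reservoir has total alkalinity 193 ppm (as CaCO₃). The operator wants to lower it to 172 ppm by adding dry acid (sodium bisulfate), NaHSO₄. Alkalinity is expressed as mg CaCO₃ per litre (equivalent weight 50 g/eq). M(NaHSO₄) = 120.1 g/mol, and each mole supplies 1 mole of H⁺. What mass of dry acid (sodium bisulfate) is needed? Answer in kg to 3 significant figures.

(a) 0.705 ppm; (b) 4.63 kg

(a) [OCl⁻]/[HOCl] = 10^(pH − pKa) = 10^(7.42 − 7.57) = 10^-0.15 = 0.7079.
(a) Fraction as HOCl = 1 / (1 + 0.7079) = 0.5855.
(a) OCl⁻ = (1 − 0.5855) × 1.7 ppm = 0.7047 ppm.

(b) Alkalinity to neutralize: (193 − 172) = 21 mg/L as CaCO₃ × 91,700 L = 1926 g as CaCO₃.
(b) Equivalents of H⁺ required: 1926 ÷ 50 g/eq = 38.51 eq = 38.51 mol NaHSO₄.
(b) Mass of NaHSO₄: 38.51 × 120.1 = 4626 g.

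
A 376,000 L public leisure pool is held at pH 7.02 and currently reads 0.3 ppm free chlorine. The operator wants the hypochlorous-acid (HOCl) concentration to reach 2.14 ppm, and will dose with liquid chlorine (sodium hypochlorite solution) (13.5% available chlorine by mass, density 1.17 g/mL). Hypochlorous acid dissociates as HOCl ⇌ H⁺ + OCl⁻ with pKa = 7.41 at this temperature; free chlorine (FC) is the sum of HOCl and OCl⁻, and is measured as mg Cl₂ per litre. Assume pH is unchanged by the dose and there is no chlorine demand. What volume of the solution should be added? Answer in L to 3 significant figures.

6.46 L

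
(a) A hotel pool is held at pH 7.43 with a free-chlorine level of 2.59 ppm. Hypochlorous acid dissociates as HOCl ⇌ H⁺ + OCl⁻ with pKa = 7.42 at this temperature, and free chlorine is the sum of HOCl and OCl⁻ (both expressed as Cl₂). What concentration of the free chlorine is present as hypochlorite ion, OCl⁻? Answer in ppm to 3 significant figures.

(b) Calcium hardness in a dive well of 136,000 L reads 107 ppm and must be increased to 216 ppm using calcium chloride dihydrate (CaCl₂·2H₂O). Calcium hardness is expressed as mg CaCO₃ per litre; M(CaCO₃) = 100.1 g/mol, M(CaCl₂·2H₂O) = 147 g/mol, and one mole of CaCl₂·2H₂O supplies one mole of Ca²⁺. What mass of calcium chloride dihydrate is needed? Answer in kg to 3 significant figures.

(a) 1.31 ppm; (b) 21.8 kg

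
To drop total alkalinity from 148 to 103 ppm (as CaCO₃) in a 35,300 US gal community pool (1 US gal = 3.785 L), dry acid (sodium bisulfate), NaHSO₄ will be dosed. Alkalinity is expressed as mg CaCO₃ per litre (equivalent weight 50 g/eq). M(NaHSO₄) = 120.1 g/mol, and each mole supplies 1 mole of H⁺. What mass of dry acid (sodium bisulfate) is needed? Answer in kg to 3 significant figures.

Volume: 35,300 US gal × 3.785 L/gal = 133,610 L.
Alkalinity to neutralize: (148 − 103) = 45 mg/L as CaCO₃ × 133,610 L = 6012 g as CaCO₃.
Equivalents of H⁺ required: 6012 ÷ 50 g/eq = 120.2 eq = 120.2 mol NaHSO₄.
Mass of NaHSO₄: 120.2 × 120.1 = 14,440 g.

14.4 kg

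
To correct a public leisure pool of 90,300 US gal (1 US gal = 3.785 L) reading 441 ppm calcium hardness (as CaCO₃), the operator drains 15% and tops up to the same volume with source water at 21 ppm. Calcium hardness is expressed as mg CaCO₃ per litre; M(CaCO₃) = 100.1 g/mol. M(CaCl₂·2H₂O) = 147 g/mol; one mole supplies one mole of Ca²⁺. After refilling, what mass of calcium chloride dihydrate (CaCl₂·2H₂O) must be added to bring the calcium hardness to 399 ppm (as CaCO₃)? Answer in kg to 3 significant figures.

10.5 kg

Volume: 90,300 US gal × 3.785 L/gal = 341,786 L.
After draining 15% and refilling: 441 × 0.85 + 21 × 0.15 = 378 ppm.
Deficit to target: 399 − 378 = 21 mg/L.
As CaCO₃: 21 mg/L × 341,786 L = 7177 g; ÷ 100.1 = 71.7 mol Ca²⁺.
Mass: 71.7 × 147 = 10,540 g.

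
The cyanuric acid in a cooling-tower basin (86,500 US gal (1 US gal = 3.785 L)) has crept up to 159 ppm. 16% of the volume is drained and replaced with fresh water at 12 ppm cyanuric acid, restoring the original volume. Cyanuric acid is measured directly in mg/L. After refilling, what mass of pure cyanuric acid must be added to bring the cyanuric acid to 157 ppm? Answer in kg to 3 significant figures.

Volume: 86,500 US gal × 3.785 L/gal = 327,402 L.
After draining 16% and refilling: 159 × 0.84 + 12 × 0.16 = 135.48 ppm.
Deficit to target: 157 − 135.48 = 21.52 mg/L.
Mass: 21.52 mg/L × 327,402 L = 7046 g cyanuric acid.

7.05 kg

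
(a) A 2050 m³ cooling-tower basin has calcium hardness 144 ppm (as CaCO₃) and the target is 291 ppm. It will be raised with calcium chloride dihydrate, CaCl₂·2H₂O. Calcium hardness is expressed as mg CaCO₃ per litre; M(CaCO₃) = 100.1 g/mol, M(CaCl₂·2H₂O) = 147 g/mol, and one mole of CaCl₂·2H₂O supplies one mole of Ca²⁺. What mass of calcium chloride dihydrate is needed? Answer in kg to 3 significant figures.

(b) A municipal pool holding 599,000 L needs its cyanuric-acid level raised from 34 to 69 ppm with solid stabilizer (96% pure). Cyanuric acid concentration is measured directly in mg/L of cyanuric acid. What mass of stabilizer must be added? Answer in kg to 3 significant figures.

(a) 443 kg; (b) 21.8 kg

(a) Volume: 2050 m³ = 2,050,000 L.
(a) Hardness to add: (291 − 144) = 147 mg/L as CaCO₃ × 2,050,000 L = 301,400 g as CaCO₃.
(a) Moles of Ca²⁺ (1 mol Ca²⁺ ≡ 1 mol CaCO₃): 301,400 / 100.1 g/mol = 3010 mol.
(a) Mass of CaCl₂·2H₂O: 3010 × 147 = 442,500 g.

(b) CYA to add: (69 − 34) = 35 mg/L × 599,000 L = 20,960 g cyanuric acid.
(b) At 96% purity: 20,960 / 0.96 = 21,840 g product.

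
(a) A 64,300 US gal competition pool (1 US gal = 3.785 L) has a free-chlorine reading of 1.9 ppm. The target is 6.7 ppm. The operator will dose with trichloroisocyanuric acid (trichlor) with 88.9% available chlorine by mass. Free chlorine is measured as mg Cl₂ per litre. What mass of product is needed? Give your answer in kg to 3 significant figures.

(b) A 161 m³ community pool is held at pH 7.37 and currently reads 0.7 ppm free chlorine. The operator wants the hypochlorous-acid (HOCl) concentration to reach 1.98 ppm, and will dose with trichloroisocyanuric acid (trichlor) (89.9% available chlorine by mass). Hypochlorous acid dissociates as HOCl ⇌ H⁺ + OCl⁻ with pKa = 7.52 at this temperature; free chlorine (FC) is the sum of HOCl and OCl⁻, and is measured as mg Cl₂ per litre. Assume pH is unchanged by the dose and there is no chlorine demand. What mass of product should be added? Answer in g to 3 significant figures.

(a) 1.31 kg; (b) 480 g

(a) Volume: 64,300 US gal × 3.785 L/gal = 243,376 L.
(a) Chlorine deficit: 6.7 − 1.9 = 4.8 ppm = 4.8 mg/L as Cl₂.
(a) Cl₂ equivalent needed: 4.8 mg/L × 243,376 L = 1,168,000 mg = 1168 g.
(a) Product at 88.9% available chlorine: 1168 / 0.889 = 1314 g.

(b) Volume: 161 m³ = 161,000 L.
(b) [OCl⁻]/[HOCl] = 10^(pH − pKa) = 10^(7.37 − 7.52) = 0.7079; fraction as HOCl = 1/(1 + 0.7079) = 0.5855.
(b) Free chlorine required for 1.98 ppm HOCl: 1.98 / 0.5855 = 3.382 ppm.
(b) FC to add: 3.382 − 0.7 = 2.682 mg/L as Cl₂.
(b) Cl₂ equivalent: 2.682 mg/L × 161,000 L = 431.8 g.
(b) Product at 89.9% available Cl: 431.8 / 0.899 = 480.3 g.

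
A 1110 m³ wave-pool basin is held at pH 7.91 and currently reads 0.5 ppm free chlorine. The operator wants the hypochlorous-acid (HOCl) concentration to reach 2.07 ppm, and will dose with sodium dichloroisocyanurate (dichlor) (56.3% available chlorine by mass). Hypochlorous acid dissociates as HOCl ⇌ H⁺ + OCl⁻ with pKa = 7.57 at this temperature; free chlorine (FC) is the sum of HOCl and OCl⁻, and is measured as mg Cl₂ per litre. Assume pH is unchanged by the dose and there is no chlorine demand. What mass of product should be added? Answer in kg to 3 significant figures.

12.0 kg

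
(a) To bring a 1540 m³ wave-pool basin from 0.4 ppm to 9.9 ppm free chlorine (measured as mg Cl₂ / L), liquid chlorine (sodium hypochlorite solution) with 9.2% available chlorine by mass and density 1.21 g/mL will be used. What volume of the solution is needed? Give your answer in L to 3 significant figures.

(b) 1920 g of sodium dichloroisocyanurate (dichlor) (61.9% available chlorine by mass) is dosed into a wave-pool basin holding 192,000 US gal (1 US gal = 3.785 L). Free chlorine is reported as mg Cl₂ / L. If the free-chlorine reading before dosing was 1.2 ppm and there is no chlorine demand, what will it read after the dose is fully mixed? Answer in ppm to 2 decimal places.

(a) 131 L; (b) 2.84 ppm

(a) Volume: 1540 m³ = 1,540,000 L.
(a) Chlorine deficit: 9.9 − 0.4 = 9.5 ppm = 9.5 mg/L as Cl₂.
(a) Cl₂ equivalent needed: 9.5 mg/L × 1,540,000 L = 14,630,000 mg = 14,630 g.
(a) Product at 9.2% available chlorine: 14,630 / 0.092 = 159,000 g.
(a) Volume at density 1.21 g/mL: 159,000 g ÷ 1.21 g/mL = 131,400 mL.

(b) Volume: 192,000 US gal × 3.785 L/gal = 726,720 L.
(b) Available chlorine delivered: 1920 g × 0.619 = 1188 g as Cl₂.
(b) Concentration rise: 1188 g / 726,720 L = 1.635 mg/L = 1.64 ppm.
(b) Final FC: 1.2 + 1.64 = 2.84 ppm.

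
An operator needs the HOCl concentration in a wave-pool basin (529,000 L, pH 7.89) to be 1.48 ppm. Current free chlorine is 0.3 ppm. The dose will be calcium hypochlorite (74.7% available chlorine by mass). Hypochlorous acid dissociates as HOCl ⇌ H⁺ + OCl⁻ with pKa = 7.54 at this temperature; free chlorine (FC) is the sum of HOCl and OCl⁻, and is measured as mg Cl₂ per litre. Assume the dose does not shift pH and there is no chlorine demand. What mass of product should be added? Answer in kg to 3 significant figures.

[OCl⁻]/[HOCl] = 10^(pH − pKa) = 10^(7.89 − 7.54) = 2.239; fraction as HOCl = 1/(1 + 2.239) = 0.3088.
Free chlorine required for 1.48 ppm HOCl: 1.48 / 0.3088 = 4.793 ppm.
FC to add: 4.793 − 0.3 = 4.493 mg/L as Cl₂.
Cl₂ equivalent: 4.493 mg/L × 529,000 L = 2377 g.
Product at 74.7% available Cl: 2377 / 0.747 = 3182 g.

3.18 kg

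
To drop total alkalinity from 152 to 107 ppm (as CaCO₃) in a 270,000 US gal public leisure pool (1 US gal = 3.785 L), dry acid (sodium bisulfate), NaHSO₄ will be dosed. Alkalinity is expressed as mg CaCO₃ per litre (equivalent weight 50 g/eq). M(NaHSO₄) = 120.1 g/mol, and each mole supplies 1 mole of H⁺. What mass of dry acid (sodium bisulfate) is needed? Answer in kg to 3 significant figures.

110 kg

Volume: 270,000 US gal × 3.785 L/gal = 1,021,950 L.
Alkalinity to neutralize: (152 − 107) = 45 mg/L as CaCO₃ × 1,021,950 L = 45,990 g as CaCO₃.
Equivalents of H⁺ required: 45,990 ÷ 50 g/eq = 919.8 eq = 919.8 mol NaHSO₄.
Mass of NaHSO₄: 919.8 × 120.1 = 110,500 g.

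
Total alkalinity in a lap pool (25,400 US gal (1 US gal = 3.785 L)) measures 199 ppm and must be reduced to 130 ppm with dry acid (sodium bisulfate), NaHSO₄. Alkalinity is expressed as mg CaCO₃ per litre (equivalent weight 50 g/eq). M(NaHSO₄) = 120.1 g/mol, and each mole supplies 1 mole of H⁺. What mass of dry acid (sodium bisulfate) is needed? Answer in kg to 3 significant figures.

Volume: 25,400 US gal × 3.785 L/gal = 96,139 L.
Alkalinity to neutralize: (199 − 130) = 69 mg/L as CaCO₃ × 96,139 L = 6634 g as CaCO₃.
Equivalents of H⁺ required: 6634 ÷ 50 g/eq = 132.7 eq = 132.7 mol NaHSO₄.
Mass of NaHSO₄: 132.7 × 120.1 = 15,930 g.

15.9 kg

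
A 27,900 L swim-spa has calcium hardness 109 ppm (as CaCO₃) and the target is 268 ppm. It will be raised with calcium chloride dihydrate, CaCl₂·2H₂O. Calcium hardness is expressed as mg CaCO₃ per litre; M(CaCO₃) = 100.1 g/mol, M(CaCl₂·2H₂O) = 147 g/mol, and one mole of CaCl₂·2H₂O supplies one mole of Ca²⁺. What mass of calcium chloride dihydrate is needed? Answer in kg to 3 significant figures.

6.51 kg

Hardness to add: (268 − 109) = 159 mg/L as CaCO₃ × 27,900 L = 4436 g as CaCO₃.
Moles of Ca²⁺ (1 mol Ca²⁺ ≡ 1 mol CaCO₃): 4436 / 100.1 g/mol = 44.32 mol.
Mass of CaCl₂·2H₂O: 44.32 × 147 = 6515 g.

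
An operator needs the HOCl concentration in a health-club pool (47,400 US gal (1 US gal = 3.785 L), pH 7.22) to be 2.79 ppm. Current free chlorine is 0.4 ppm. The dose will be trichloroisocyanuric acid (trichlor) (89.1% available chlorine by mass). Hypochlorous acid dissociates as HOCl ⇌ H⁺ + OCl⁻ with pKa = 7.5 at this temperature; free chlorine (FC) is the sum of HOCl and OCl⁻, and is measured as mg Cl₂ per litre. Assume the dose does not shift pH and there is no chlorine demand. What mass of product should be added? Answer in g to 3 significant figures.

776 g

Volume: 47,400 US gal × 3.785 L/gal = 179,409 L.
[OCl⁻]/[HOCl] = 10^(pH − pKa) = 10^(7.22 − 7.5) = 0.5248; fraction as HOCl = 1/(1 + 0.5248) = 0.6558.
Free chlorine required for 2.79 ppm HOCl: 2.79 / 0.6558 = 4.254 ppm.
FC to add: 4.254 − 0.4 = 3.854 mg/L as Cl₂.
Cl₂ equivalent: 3.854 mg/L × 179,409 L = 691.5 g.
Product at 89.1% available Cl: 691.5 / 0.891 = 776.1 g.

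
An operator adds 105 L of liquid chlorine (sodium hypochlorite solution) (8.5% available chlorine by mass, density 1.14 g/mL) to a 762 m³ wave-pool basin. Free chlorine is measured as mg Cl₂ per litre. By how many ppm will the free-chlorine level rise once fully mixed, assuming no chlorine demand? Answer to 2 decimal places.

13.35 ppm

Volume: 762 m³ = 762,000 L.
Mass of solution: 105 L × 1000 mL/L × 1.14 g/mL = 119,700 g.
Available chlorine delivered: 119,700 g × 0.085 = 10,170 g as Cl₂.
Concentration rise: 10,170 g / 762,000 L = 13.35 mg/L = 13.35 ppm.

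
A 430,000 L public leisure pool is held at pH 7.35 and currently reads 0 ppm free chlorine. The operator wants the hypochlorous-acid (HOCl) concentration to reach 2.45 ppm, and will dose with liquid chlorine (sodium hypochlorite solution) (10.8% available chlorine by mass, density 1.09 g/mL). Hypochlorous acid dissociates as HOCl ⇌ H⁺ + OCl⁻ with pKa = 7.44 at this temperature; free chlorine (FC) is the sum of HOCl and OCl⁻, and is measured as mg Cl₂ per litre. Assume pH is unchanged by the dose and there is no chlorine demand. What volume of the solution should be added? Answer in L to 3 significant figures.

[OCl⁻]/[HOCl] = 10^(pH − pKa) = 10^(7.35 − 7.44) = 0.8128; fraction as HOCl = 1/(1 + 0.8128) = 0.5516.
Free chlorine required for 2.45 ppm HOCl: 2.45 / 0.5516 = 4.441 ppm.
FC to add: 4.441 − 0 = 4.441 mg/L as Cl₂.
Cl₂ equivalent: 4.441 mg/L × 430,000 L = 1910 g.
Product at 10.8% available Cl: 1910 / 0.108 = 17,680 g.
Volume: 17,680 g ÷ 1.09 g/mL = 16,220 mL.

16.2 L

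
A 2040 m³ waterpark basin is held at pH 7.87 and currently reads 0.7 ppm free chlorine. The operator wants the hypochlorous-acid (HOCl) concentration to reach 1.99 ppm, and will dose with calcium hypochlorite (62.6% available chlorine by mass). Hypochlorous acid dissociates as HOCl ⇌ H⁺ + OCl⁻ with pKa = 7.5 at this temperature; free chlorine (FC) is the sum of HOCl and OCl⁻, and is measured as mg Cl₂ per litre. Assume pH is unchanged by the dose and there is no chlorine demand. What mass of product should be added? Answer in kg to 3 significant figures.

Volume: 2040 m³ = 2,040,000 L.
[OCl⁻]/[HOCl] = 10^(pH − pKa) = 10^(7.87 − 7.5) = 2.344; fraction as HOCl = 1/(1 + 2.344) = 0.299.
Free chlorine required for 1.99 ppm HOCl: 1.99 / 0.299 = 6.655 ppm.
FC to add: 6.655 − 0.7 = 5.955 mg/L as Cl₂.
Cl₂ equivalent: 5.955 mg/L × 2,040,000 L = 12,150 g.
Product at 62.6% available Cl: 12,150 / 0.626 = 19,410 g.

19.4 kg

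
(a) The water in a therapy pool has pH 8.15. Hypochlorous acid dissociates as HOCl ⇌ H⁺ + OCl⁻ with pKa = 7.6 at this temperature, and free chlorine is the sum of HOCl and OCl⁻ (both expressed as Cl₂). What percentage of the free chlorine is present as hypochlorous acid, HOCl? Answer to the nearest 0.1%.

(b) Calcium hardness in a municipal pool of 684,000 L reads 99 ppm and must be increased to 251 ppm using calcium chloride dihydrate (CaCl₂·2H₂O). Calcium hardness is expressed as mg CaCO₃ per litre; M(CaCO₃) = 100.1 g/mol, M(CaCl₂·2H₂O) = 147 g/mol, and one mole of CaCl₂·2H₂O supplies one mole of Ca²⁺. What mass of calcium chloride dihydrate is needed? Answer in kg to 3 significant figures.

(a) [OCl⁻]/[HOCl] = 10^(pH − pKa) = 10^(8.15 − 7.6) = 10^0.55 = 3.548.
(a) Fraction as HOCl = 1 / (1 + 3.548) = 0.2199.

(b) Hardness to add: (251 − 99) = 152 mg/L as CaCO₃ × 684,000 L = 104,000 g as CaCO₃.
(b) Moles of Ca²⁺ (1 mol Ca²⁺ ≡ 1 mol CaCO₃): 104,000 / 100.1 g/mol = 1039 mol.
(b) Mass of CaCl₂·2H₂O: 1039 × 147 = 152,700 g.

(a) 22.0%; (b) 153 kg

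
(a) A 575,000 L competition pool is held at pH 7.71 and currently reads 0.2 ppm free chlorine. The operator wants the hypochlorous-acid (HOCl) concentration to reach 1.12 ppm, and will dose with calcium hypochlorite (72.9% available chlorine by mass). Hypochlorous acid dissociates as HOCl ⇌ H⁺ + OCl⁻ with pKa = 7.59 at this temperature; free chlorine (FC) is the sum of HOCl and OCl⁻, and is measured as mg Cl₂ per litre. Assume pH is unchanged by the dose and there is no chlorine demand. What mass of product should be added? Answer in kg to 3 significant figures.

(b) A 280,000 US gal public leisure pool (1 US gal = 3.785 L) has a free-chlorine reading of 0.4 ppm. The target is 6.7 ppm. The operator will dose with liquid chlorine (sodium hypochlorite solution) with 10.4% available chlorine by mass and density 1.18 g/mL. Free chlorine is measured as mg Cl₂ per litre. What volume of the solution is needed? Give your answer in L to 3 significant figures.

(a) [OCl⁻]/[HOCl] = 10^(pH − pKa) = 10^(7.71 − 7.59) = 1.318; fraction as HOCl = 1/(1 + 1.318) = 0.4314.
(a) Free chlorine required for 1.12 ppm HOCl: 1.12 / 0.4314 = 2.596 ppm.
(a) FC to add: 2.596 − 0.2 = 2.396 mg/L as Cl₂.
(a) Cl₂ equivalent: 2.396 mg/L × 575,000 L = 1378 g.
(a) Product at 72.9% available Cl: 1378 / 0.729 = 1890 g.

(b) Volume: 280,000 US gal × 3.785 L/gal = 1,059,800 L.
(b) Chlorine deficit: 6.7 − 0.4 = 6.3 ppm = 6.3 mg/L as Cl₂.
(b) Cl₂ equivalent needed: 6.3 mg/L × 1,059,800 L = 6,677,000 mg = 6677 g.
(b) Product at 10.4% available chlorine: 6677 / 0.104 = 64,200 g.
(b) Volume at density 1.18 g/mL: 64,200 g ÷ 1.18 g/mL = 54,410 mL.

(a) 1.89 kg; (b) 54.4 L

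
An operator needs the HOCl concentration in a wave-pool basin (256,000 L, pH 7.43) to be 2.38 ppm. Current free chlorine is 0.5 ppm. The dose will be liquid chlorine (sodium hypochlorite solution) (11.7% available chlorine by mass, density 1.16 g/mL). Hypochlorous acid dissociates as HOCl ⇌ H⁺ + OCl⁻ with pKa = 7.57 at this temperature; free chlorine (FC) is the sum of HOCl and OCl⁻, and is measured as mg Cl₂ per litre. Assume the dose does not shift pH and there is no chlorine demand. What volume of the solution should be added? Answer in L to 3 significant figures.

6.80 L

[OCl⁻]/[HOCl] = 10^(pH − pKa) = 10^(7.43 − 7.57) = 0.7244; fraction as HOCl = 1/(1 + 0.7244) = 0.5799.
Free chlorine required for 2.38 ppm HOCl: 2.38 / 0.5799 = 4.104 ppm.
FC to add: 4.104 − 0.5 = 3.604 mg/L as Cl₂.
Cl₂ equivalent: 3.604 mg/L × 256,000 L = 922.7 g.
Product at 11.7% available Cl: 922.7 / 0.117 = 7886 g.
Volume: 7886 g ÷ 1.16 g/mL = 6798 mL.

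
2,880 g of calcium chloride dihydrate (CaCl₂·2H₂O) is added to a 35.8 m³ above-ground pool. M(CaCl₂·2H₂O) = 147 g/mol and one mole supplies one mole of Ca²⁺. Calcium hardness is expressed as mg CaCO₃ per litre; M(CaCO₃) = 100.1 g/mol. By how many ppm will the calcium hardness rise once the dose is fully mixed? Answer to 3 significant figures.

54.8 ppm

Volume: 35.8 m³ = 35,800 L.
Moles of Ca²⁺: 2,880 g ÷ 147 g/mol = 19.59 mol.
As CaCO₃: 19.59 mol × 100.1 g/mol = 1961 g.
Rise: 1961 g / 35,800 L × 1000 = 54.78 mg/L.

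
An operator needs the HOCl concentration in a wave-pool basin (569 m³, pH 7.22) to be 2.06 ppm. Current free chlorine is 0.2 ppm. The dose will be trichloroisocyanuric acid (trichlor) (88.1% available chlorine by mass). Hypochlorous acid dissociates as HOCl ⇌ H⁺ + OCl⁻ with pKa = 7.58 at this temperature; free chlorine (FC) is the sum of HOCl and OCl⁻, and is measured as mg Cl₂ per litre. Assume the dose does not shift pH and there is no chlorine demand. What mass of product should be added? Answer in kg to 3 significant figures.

Volume: 569 m³ = 569,000 L.
[OCl⁻]/[HOCl] = 10^(pH − pKa) = 10^(7.22 − 7.58) = 0.4365; fraction as HOCl = 1/(1 + 0.4365) = 0.6961.
Free chlorine required for 2.06 ppm HOCl: 2.06 / 0.6961 = 2.959 ppm.
FC to add: 2.959 − 0.2 = 2.759 mg/L as Cl₂.
Cl₂ equivalent: 2.759 mg/L × 569,000 L = 1570 g.
Product at 88.1% available Cl: 1570 / 0.881 = 1782 g.

1.78 kg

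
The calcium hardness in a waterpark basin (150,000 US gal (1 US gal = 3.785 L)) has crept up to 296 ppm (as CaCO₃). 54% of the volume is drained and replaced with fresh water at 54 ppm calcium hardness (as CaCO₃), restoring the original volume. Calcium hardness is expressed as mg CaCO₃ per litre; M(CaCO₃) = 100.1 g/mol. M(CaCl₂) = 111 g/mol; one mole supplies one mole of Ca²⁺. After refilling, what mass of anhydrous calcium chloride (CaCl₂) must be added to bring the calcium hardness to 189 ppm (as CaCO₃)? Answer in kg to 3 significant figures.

14.9 kg

Volume: 150,000 US gal × 3.785 L/gal = 567,750 L.
After draining 54% and refilling: 296 × 0.46 + 54 × 0.54 = 165.32 ppm.
Deficit to target: 189 − 165.32 = 23.68 mg/L.
As CaCO₃: 23.68 mg/L × 567,750 L = 13,440 g; ÷ 100.1 = 134.3 mol Ca²⁺.
Mass: 134.3 × 111 = 14,910 g.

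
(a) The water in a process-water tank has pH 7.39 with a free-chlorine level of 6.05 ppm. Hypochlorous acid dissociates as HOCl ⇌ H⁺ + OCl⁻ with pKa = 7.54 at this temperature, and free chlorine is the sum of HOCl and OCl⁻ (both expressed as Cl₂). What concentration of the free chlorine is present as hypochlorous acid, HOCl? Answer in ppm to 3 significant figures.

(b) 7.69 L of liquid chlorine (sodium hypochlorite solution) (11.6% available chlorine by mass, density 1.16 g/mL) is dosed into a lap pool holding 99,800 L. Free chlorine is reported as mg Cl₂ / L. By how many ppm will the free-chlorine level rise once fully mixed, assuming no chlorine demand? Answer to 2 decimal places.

(a) 3.54 ppm; (b) 10.37 ppm

(a) [OCl⁻]/[HOCl] = 10^(pH − pKa) = 10^(7.39 − 7.54) = 10^-0.15 = 0.7079.
(a) Fraction as HOCl = 1 / (1 + 0.7079) = 0.5855.
(a) HOCl = 0.5855 × 6.05 ppm = 3.542 ppm.

(b) Mass of solution: 7.69 L × 1000 mL/L × 1.16 g/mL = 8920 g.
(b) Available chlorine delivered: 8920 g × 0.116 = 1035 g as Cl₂.
(b) Concentration rise: 1035 g / 99,800 L = 10.37 mg/L = 10.37 ppm.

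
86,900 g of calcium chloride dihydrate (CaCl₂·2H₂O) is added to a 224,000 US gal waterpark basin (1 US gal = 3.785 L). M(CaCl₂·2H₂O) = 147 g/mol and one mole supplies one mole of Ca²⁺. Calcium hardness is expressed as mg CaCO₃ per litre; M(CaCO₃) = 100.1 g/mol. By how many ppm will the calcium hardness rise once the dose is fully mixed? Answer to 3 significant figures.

69.8 ppm

Volume: 224,000 US gal × 3.785 L/gal = 847,840 L.
Moles of Ca²⁺: 86,900 g ÷ 147 g/mol = 591.2 mol.
As CaCO₃: 591.2 mol × 100.1 g/mol = 59,170 g.
Rise: 59,170 g / 847,840 L × 1000 = 69.79 mg/L.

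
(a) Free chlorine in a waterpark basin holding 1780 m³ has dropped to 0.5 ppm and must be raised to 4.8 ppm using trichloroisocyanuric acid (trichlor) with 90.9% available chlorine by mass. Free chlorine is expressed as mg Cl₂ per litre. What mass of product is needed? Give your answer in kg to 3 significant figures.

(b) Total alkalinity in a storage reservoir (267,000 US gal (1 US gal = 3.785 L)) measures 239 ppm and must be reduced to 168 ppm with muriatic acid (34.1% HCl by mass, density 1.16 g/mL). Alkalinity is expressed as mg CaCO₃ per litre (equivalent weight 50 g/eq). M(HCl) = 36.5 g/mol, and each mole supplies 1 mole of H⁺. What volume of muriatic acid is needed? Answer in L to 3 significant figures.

(a) 8.42 kg; (b) 132 L

(a) Volume: 1780 m³ = 1,780,000 L.
(a) Chlorine deficit: 4.8 − 0.5 = 4.3 ppm = 4.3 mg/L as Cl₂.
(a) Cl₂ equivalent needed: 4.3 mg/L × 1,780,000 L = 7,654,000 mg = 7654 g.
(a) Product at 90.9% available chlorine: 7654 / 0.909 = 8420 g.

(b) Volume: 267,000 US gal × 3.785 L/gal = 1,010,595 L.
(b) Alkalinity to neutralize: (239 − 168) = 71 mg/L as CaCO₃ × 1,010,595 L = 71,750 g as CaCO₃.
(b) Equivalents of H⁺ required: 71,750 ÷ 50 g/eq = 1435 eq = 1435 mol HCl.
(b) Mass of HCl: 1435 × 36.5 = 52,380 g.
(b) Mass of 34.1% solution: 52,380 / 0.341 = 153,600 g.
(b) Volume: 153,600 g ÷ 1.16 g/mL = 132,400 mL.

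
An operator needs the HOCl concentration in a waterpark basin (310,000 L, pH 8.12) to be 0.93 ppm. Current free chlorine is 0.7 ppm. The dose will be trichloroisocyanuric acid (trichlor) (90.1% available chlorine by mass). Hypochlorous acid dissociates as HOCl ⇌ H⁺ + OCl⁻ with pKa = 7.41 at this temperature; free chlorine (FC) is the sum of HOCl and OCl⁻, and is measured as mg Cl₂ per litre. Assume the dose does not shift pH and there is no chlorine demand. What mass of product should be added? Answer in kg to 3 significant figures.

[OCl⁻]/[HOCl] = 10^(pH − pKa) = 10^(8.12 − 7.41) = 5.129; fraction as HOCl = 1/(1 + 5.129) = 0.1632.
Free chlorine required for 0.93 ppm HOCl: 0.93 / 0.1632 = 5.7 ppm.
FC to add: 5.7 − 0.7 = 5 mg/L as Cl₂.
Cl₂ equivalent: 5 mg/L × 310,000 L = 1550 g.
Product at 90.1% available Cl: 1550 / 0.901 = 1720 g.

1.72 kg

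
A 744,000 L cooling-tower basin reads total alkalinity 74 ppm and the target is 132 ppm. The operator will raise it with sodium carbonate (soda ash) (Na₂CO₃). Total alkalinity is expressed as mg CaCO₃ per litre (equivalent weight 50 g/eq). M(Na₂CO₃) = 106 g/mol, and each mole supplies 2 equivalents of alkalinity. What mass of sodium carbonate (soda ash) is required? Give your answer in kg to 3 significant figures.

45.7 kg

Alkalinity to add: (132 − 74) = 58 mg/L as CaCO₃ × 744,000 L = 43,150 g as CaCO₃.
Equivalents: 43,150 g ÷ 50 g/eq = 863 eq.
Each mole of Na₂CO₃ supplies 2 eq, so 863 / 2 = 431.5 mol.
Mass: 431.5 mol × 106 g/mol = 45,740 g.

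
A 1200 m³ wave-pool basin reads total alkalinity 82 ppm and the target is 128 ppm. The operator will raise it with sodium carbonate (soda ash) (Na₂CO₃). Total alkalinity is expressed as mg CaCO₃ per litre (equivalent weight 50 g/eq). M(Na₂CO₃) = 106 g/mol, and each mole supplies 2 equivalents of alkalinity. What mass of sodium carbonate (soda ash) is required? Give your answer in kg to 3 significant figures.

Volume: 1200 m³ = 1,200,000 L.
Alkalinity to add: (128 − 82) = 46 mg/L as CaCO₃ × 1,200,000 L = 55,200 g as CaCO₃.
Equivalents: 55,200 g ÷ 50 g/eq = 1104 eq.
Each mole of Na₂CO₃ supplies 2 eq, so 1104 / 2 = 552 mol.
Mass: 552 mol × 106 g/mol = 58,510 g.

58.5 kg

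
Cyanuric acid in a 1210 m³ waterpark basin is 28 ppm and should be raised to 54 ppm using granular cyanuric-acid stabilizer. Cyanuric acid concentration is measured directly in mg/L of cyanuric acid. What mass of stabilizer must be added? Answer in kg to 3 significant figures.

31.5 kg

Volume: 1210 m³ = 1,210,000 L.
CYA to add: (54 − 28) = 26 mg/L × 1,210,000 L = 31,460 g cyanuric acid.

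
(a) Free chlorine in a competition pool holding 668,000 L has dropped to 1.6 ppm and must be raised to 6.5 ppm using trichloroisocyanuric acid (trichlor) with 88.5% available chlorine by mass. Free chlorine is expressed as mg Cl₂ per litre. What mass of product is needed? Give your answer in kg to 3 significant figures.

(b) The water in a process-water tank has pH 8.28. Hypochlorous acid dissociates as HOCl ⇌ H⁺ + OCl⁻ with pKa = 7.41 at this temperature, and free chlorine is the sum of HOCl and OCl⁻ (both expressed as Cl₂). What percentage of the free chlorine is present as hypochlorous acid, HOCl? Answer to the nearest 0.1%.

(a) 3.70 kg; (b) 11.9%

(a) Chlorine deficit: 6.5 − 1.6 = 4.9 ppm = 4.9 mg/L as Cl₂.
(a) Cl₂ equivalent needed: 4.9 mg/L × 668,000 L = 3,273,000 mg = 3273 g.
(a) Product at 88.5% available chlorine: 3273 / 0.885 = 3699 g.

(b) [OCl⁻]/[HOCl] = 10^(pH − pKa) = 10^(8.28 − 7.41) = 10^0.87 = 7.413.
(b) Fraction as HOCl = 1 / (1 + 7.413) = 0.1189.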